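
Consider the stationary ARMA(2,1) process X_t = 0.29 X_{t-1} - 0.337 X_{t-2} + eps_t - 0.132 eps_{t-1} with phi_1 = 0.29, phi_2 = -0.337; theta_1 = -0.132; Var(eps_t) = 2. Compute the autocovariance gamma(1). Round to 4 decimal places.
\gamma(1) = 0.2956

Multiply the model equation by X_{t-k} and take expectations. With theta_0 = psi_0 = 1 and psi_j the MA(infinity) weights, this gives
  gamma(k) - sum_i phi_i gamma(k-i) = c_k,
  c_k = sigma^2 * sum_{j=k..q} theta_j psi_{j-k}   (c_k = 0 for k > q),
using gamma(-m) = gamma(m).
psi-weights needed (psi_j = theta_j + sum_i phi_i psi_{j-i}):
  psi_1 = theta_1 + phi_1 = -0.132 + (0.29) = 0.158
Right-hand sides:
  c_0 = sigma^2 (1 + theta_1 psi_1) = 2 * (1 + (-0.132)(0.158)) = 2 * 0.979144 = 1.958288
  c_1 = sigma^2 theta_1 = 2 * (-0.132) = -0.264
  c_2 = 0
Equations for k = 0, 1, 2 (AR order 2, c_2 = 0):
  (E0) gamma(0) = phi_1 gamma(1) + phi_2 gamma(2) + c_0
  (E1) gamma(1) = phi_1 gamma(0) + phi_2 gamma(1) + c_1
  (E2) gamma(2) = phi_1 gamma(1) + phi_2 gamma(0)
From (E1): gamma(1) = A gamma(0) + B with
  A = phi_1 / (1 - phi_2) = 0.29 / 1.337 = 0.216904,   B = c_1 / (1 - phi_2) = -0.264 / 1.337 = -0.197457.
Insert (E2) into (E0): gamma(0) (1 - phi_2^2) = phi_1 (1 + phi_2) gamma(1) + c_0.
  phi_1 (1 + phi_2) = (0.29)(0.663) = 0.19227,   1 - phi_2^2 = 0.886431.
Replace gamma(1) by A gamma(0) + B and collect gamma(0):
  gamma(0) [0.886431 - (0.19227)(0.216904)] = (0.19227)(-0.197457) + 1.958288
  gamma(0) * 0.844727 = 1.920323
  gamma(0) = 1.920323 / 0.844727 = 2.273306.
  gamma(1) = A gamma(0) + B = (0.216904)(2.273306) + (-0.197457) = 0.295631.
Therefore gamma(1) = 0.2956 (to 4 decimal places).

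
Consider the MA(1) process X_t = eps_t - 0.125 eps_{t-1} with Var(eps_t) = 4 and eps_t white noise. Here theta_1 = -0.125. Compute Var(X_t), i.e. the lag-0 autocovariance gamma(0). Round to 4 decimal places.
\gamma(0) = 4.0625

For an MA(q) process X_t = eps_t + sum_i theta_i eps_{t-i} with
Var(eps_t) = sigma^2, the variance is
  gamma(0) = sigma^2 * (1 + sum_i theta_i^2).
  sum_i theta_i^2 = (-0.125)^2 = 0.015625.
  gamma(0) = 4 * (1 + 0.015625) = 4 * 1.015625 = 4.0625.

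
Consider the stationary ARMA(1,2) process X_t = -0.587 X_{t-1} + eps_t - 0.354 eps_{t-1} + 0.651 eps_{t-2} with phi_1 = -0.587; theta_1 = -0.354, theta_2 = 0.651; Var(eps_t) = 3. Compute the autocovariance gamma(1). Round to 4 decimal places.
\gamma(1) = -10.1108

Multiply the model equation by X_{t-k} and take expectations. With theta_0 = psi_0 = 1 and psi_j the MA(infinity) weights, this gives
  gamma(k) - sum_i phi_i gamma(k-i) = c_k,
  c_k = sigma^2 * sum_{j=k..q} theta_j psi_{j-k}   (c_k = 0 for k > q),
using gamma(-m) = gamma(m).
psi-weights needed (psi_j = theta_j + sum_i phi_i psi_{j-i}):
  psi_1 = theta_1 + phi_1 = -0.354 + (-0.587) = -0.941
  psi_2 = theta_2 + phi_1 psi_1 = 0.651 + (-0.587)(-0.941) = 1.203367
Right-hand sides:
  c_0 = sigma^2 (1 + theta_1 psi_1 + theta_2 psi_2) = 3 * (1 + (-0.354)(-0.941) + (0.651)(1.203367)) = 3 * 2.116506 = 6.349518
  c_1 = sigma^2 (theta_1 + theta_2 psi_1) = 3 * (-0.354 + (0.651)(-0.941)) = -2.899773
  c_2 = sigma^2 theta_2 = 3 * (0.651) = 1.953
Equations for k = 0 and k = 1 (AR order 1):
  gamma(0) = phi_1 gamma(1) + c_0
  gamma(1) = phi_1 gamma(0) + c_1
Substituting the second into the first: gamma(0) (1 - phi_1^2) = c_0 + phi_1 c_1, so
  gamma(0) = (c_0 + phi_1 c_1) / (1 - phi_1^2) = (6.349518 + (-0.587)(-2.899773)) / (1 - (-0.587)^2) = 8.051685 / 0.655431 = 12.284565.
  gamma(1) = phi_1 gamma(0) + c_1 = (-0.587)(12.284565) + (-2.899773) = -10.110812.
Therefore gamma(1) = -10.1108 (to 4 decimal places).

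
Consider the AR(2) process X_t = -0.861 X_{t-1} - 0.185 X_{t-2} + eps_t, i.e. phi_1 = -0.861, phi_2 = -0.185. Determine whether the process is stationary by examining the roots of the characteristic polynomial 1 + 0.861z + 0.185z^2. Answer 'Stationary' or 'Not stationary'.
\text{Stationary}

The AR(p) characteristic polynomial is P(z) = 1 + 0.861z + 0.185z^2.
Stationarity requires all roots to lie outside the unit circle, i.e. |z| > 1 for every root.
Set 1 + (0.861) z + (0.185) z^2 = 0, i.e. a z^2 + b z + c = 0 with a = 0.185, b = 0.861, c = 1.
Discriminant D = b^2 - 4ac = (0.861)^2 - 4*(0.185)*1 = 0.741321 - (0.74) = 0.001321.
D >= 0, so the roots are real: z = (-b +/- sqrt(D)) / (2a) = (-0.861 +/- 0.036346) / (0.37).
  z_1 = (-0.861 + 0.036346) / (0.37) = -2.2288,   |z_1| = 2.2288.
  z_2 = (-0.861 - 0.036346) / (0.37) = -2.4253,   |z_2| = 2.4253.
Moduli of all roots: 2.2288, 2.4253.
All moduli strictly greater than 1? Yes.
Verdict: Stationary.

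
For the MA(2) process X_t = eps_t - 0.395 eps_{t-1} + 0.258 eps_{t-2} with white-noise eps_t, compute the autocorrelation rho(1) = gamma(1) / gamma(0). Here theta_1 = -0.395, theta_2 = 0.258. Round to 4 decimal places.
\rho(1) = -0.4064

For an MA(q) process with theta_0 = 1, the autocovariance is
  gamma(k) = sigma^2 * sum_{i=0..q-k} theta_i * theta_{i+k},
and rho(k) = gamma(k) / gamma(0). Sigma^2 cancels.
  numerator   = (1)*(-0.395) + (-0.395)*(0.258) = -0.49691.
  denominator = (1)^2 + (-0.395)^2 + (0.258)^2 = 1.222589.
  rho(1) = -0.49691 / 1.222589 = -0.4064.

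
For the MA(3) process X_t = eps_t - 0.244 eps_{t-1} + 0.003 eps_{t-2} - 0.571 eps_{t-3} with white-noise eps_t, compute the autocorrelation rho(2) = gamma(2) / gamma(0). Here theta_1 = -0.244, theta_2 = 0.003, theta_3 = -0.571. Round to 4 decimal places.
\rho(2) = 0.1027

For an MA(q) process with theta_0 = 1, the autocovariance is
  gamma(k) = sigma^2 * sum_{i=0..q-k} theta_i * theta_{i+k},
and rho(k) = gamma(k) / gamma(0). Sigma^2 cancels.
  numerator   = (1)*(0.003) + (-0.244)*(-0.571) = 0.142324.
  denominator = (1)^2 + (-0.244)^2 + (0.003)^2 + (-0.571)^2 = 1.385586.
  rho(2) = 0.142324 / 1.385586 = 0.1027.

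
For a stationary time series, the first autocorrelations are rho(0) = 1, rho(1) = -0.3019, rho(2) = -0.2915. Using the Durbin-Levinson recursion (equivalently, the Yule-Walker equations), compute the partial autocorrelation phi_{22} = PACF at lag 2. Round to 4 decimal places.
\phi_{22} = -0.4210

The PACF at lag k is phi_{kk}, the last component of the solution
to the Yule-Walker system G_k phi = r_k where
  (G_k)_{ij} = rho(|i - j|), (r_k)_i = rho(i), i,j = 1..k.
Equivalently, Durbin-Levinson gives phi_{kk} iteratively:
  phi_{11} = rho(1)
  phi_{kk} = [rho(k) - sum_{j=1..k-1} phi_{k-1,j} rho(k-j)]
            / [1 - sum_{j=1..k-1} phi_{k-1,j} rho(j)],
  phi_{k,j} = phi_{k-1,j} - phi_{kk} phi_{k-1,k-j},  j = 1..k-1.
Step k = 1:
  phi_11 = rho(1) = -0.3019.
Step k = 2:
  phi_22 = [rho(2) - phi_11 rho(1)] / [1 - phi_11 rho(1)] = [-0.2915 - (-0.3019)(-0.3019)] / [1 - (-0.3019)(-0.3019)]
         = -0.38264361 / 0.90885639 = -0.421.
Therefore phi_{22} = -0.4210.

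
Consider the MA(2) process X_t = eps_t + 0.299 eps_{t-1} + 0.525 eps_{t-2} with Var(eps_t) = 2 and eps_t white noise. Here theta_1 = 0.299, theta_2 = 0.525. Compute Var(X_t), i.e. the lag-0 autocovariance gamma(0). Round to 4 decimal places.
\gamma(0) = 2.7301

For an MA(q) process X_t = eps_t + sum_i theta_i eps_{t-i} with
Var(eps_t) = sigma^2, the variance is
  gamma(0) = sigma^2 * (1 + sum_i theta_i^2).
  sum_i theta_i^2 = (0.299)^2 + (0.525)^2 = 0.089401 + 0.275625 = 0.365026.
  gamma(0) = 2 * (1 + 0.365026) = 2 * 1.365026 = 2.730052, which rounds to 2.7301.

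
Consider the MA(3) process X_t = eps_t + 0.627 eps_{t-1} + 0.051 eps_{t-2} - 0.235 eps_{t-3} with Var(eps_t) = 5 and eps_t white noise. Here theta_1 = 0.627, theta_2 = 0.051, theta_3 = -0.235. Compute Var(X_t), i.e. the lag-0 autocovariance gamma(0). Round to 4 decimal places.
\gamma(0) = 7.2548

For an MA(q) process X_t = eps_t + sum_i theta_i eps_{t-i} with
Var(eps_t) = sigma^2, the variance is
  gamma(0) = sigma^2 * (1 + sum_i theta_i^2).
  sum_i theta_i^2 = (0.627)^2 + (0.051)^2 + (-0.235)^2 = 0.393129 + 0.002601 + 0.055225 = 0.450955.
  gamma(0) = 5 * (1 + 0.450955) = 5 * 1.450955 = 7.254775, which rounds to 7.2548.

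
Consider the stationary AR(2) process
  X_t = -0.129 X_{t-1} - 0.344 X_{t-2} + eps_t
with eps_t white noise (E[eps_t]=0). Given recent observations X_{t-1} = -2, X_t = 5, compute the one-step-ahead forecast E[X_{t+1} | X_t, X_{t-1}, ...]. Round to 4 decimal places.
E[X_{t+1} \mid \mathcal F_t] = 0.0430

For an AR(p) model X_t = c + sum_i phi_i X_{t-i} + eps_t, the
one-step-ahead conditional mean is
  E[X_{t+1} | X_t, ...] = c + sum_i phi_i X_{t+1-i}.
Substitute known values:
  E[X_{t+1} | ...] = (-0.129) * (5) + (-0.344) * (-2)
                   = 0.0430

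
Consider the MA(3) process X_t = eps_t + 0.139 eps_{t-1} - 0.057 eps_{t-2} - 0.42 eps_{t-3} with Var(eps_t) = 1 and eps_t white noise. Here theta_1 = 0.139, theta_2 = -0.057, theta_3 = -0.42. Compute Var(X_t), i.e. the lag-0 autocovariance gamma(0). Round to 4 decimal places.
\gamma(0) = 1.1990

For an MA(q) process X_t = eps_t + sum_i theta_i eps_{t-i} with
Var(eps_t) = sigma^2, the variance is
  gamma(0) = sigma^2 * (1 + sum_i theta_i^2).
  sum_i theta_i^2 = (0.139)^2 + (-0.057)^2 + (-0.42)^2 = 0.019321 + 0.003249 + 0.1764 = 0.19897.
  gamma(0) = 1 * (1 + 0.19897) = 1 * 1.19897 = 1.19897, which rounds to 1.1990.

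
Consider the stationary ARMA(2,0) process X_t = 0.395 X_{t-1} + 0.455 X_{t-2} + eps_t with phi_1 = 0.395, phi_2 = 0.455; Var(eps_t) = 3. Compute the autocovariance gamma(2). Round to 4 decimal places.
\gamma(2) = 5.9077

Multiply the model equation by X_{t-k} and take expectations. With theta_0 = psi_0 = 1 and psi_j the MA(infinity) weights, this gives
  gamma(k) - sum_i phi_i gamma(k-i) = c_k,
  c_k = sigma^2 * sum_{j=k..q} theta_j psi_{j-k}   (c_k = 0 for k > q),
using gamma(-m) = gamma(m).
Pure AR (q = 0): c_0 = sigma^2 = 3, c_k = 0 for k >= 1.
Equations for k = 0, 1, 2 (AR order 2, c_2 = 0):
  (E0) gamma(0) = phi_1 gamma(1) + phi_2 gamma(2) + c_0
  (E1) gamma(1) = phi_1 gamma(0) + phi_2 gamma(1) + c_1
  (E2) gamma(2) = phi_1 gamma(1) + phi_2 gamma(0)
From (E1): gamma(1) = A gamma(0) + B with
  A = phi_1 / (1 - phi_2) = 0.395 / 0.545 = 0.724771,   B = c_1 / (1 - phi_2) = 0 / 0.545 = 0.
Insert (E2) into (E0): gamma(0) (1 - phi_2^2) = phi_1 (1 + phi_2) gamma(1) + c_0.
  phi_1 (1 + phi_2) = (0.395)(1.455) = 0.574725,   1 - phi_2^2 = 0.792975.
Replace gamma(1) by A gamma(0) + B and collect gamma(0):
  gamma(0) [0.792975 - (0.574725)(0.724771)] = c_0 = 3
  gamma(0) * 0.376431 = 3
  gamma(0) = 3 / 0.376431 = 7.969584.
  gamma(1) = A gamma(0) = (0.724771)(7.969584) = 5.77612.
  gamma(2) = phi_1 gamma(1) + phi_2 gamma(0) = (0.395)(5.77612) + (0.455)(7.969584) = 5.907728.
Therefore gamma(2) = 5.9077 (to 4 decimal places).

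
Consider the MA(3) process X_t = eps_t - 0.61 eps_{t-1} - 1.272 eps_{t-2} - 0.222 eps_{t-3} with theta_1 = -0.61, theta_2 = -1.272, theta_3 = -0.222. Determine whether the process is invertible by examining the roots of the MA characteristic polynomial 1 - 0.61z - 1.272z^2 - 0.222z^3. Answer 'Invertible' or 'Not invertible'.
\text{Not invertible}

The MA(q) characteristic polynomial is P(z) = 1 - 0.61z - 1.272z^2 - 0.222z^3.
Invertibility requires all roots to lie outside the unit circle, i.e. |z| > 1 for every root.
Degree 3: look for a simple real root z0 first, then factor out (1 - z/z0) and solve the remaining quadratic.
Testing z0 = -5: P(-5) = 1 + (-0.61)(-5) + (-1.272)(-5)^2 + (-0.222)(-5)^3
  = 1 + (3.05) + (-31.8) + (27.75) = 0.  So z_0 = -5 is a root, |z_0| = 5.
Divide out the factor (1 + 0.2 z) = (1 - z/z0) (since 1/z0 = -0.2):
  P(z) = (1 + 0.2 z)(1 + (-0.81) z + (-1.11) z^2)
  [check: z-coef -0.81 - (-0.2) = -0.61; z^2-coef -1.11 - (-0.2)(-0.81) = -1.272; z^3-coef -(-0.2)(-1.11) = -0.222.]
Remaining roots from the quadratic factor 1 + (-0.81) z + (-1.11) z^2:
  Set 1 + (-0.81) z + (-1.11) z^2 = 0, i.e. a z^2 + b z + c = 0 with a = -1.11, b = -0.81, c = 1.
  Discriminant D = b^2 - 4ac = (-0.81)^2 - 4*(-1.11)*1 = 0.6561 - (-4.44) = 5.0961.
  D >= 0, so the roots are real: z = (-b +/- sqrt(D)) / (2a) = (0.81 +/- 2.257454) / (-2.22).
    z_1 = (0.81 + 2.257454) / (-2.22) = -1.3817,   |z_1| = 1.3817.
    z_2 = (0.81 - 2.257454) / (-2.22) = 0.652,   |z_2| = 0.652.
Moduli of all roots: 5.0000, 1.3817, 0.6520.
All moduli strictly greater than 1? No.
Verdict: Not invertible.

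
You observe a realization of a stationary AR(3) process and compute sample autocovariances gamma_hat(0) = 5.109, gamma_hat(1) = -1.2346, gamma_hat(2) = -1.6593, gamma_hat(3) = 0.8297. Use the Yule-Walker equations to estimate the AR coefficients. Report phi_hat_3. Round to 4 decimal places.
\hat\phi_{3} = -0.0590

The Yule-Walker equations for an AR(p) process read, in matrix form,
  Gamma_p phi = r_p,   with   (Gamma_p)_{ij} = gamma(|i - j|),
                       (r_p)_i = gamma(i),   i,j = 1..p.
Substitute the sample gammas (Toeplitz matrix and right-hand side of size 3):
  Gamma_p = [[5.109, -1.2346, -1.6593], [-1.2346, 5.109, -1.2346], [-1.6593, -1.2346, 5.109]]
  r_p     = [-1.2346, -1.6593, 0.8297]
Written out (R1..R3):
  (R1) 5.109 phi_1 - 1.2346 phi_2 - 1.6593 phi_3 = -1.2346
  (R2) -1.2346 phi_1 + 5.109 phi_2 - 1.2346 phi_3 = -1.6593
  (R3) -1.6593 phi_1 - 1.2346 phi_2 + 5.109 phi_3 = 0.8297
Gaussian elimination:
  R2 <- R2 - (-1.2346/5.109) R1 = R2 - (-0.241652) R1:  4.810656 phi_2 - 1.635573 phi_3 = -1.957644
  R3 <- R3 - (-1.6593/5.109) R1 = R3 - (-0.32478) R1:  -1.635573 phi_2 + 4.570093 phi_3 = 0.428727
  R3 <- R3 - (-1.635573/4.810656) R2 = R3 - (-0.33999) R2:  4.014015 phi_3 = -0.236852
Back-substitution:
  phi_hat_3 = -0.236852 / 4.014015 = -0.059006
  phi_hat_2 = (-1.957644 - (-1.635573)(-0.059006)) / 4.810656 = -0.427
  phi_hat_1 = (-1.2346 - (-1.2346)(-0.427) - (-1.6593)(-0.059006)) / 5.109 = -0.364001
So phi_hat = [-0.3640, -0.4270, -0.0590].
Therefore phi_hat_3 = -0.0590.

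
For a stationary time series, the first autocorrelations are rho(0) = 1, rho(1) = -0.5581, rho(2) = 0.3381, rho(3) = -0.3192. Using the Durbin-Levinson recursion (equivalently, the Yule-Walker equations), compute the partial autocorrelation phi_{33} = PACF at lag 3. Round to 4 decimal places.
\phi_{33} = -0.1691

The PACF at lag k is phi_{kk}, the last component of the solution
to the Yule-Walker system G_k phi = r_k where
  (G_k)_{ij} = rho(|i - j|), (r_k)_i = rho(i), i,j = 1..k.
Equivalently, Durbin-Levinson gives phi_{kk} iteratively:
  phi_{11} = rho(1)
  phi_{kk} = [rho(k) - sum_{j=1..k-1} phi_{k-1,j} rho(k-j)]
            / [1 - sum_{j=1..k-1} phi_{k-1,j} rho(j)],
  phi_{k,j} = phi_{k-1,j} - phi_{kk} phi_{k-1,k-j},  j = 1..k-1.
Step k = 1:
  phi_11 = rho(1) = -0.5581.
Step k = 2:
  phi_22 = [rho(2) - phi_11 rho(1)] / [1 - phi_11 rho(1)] = [0.3381 - (-0.5581)(-0.5581)] / [1 - (-0.5581)(-0.5581)]
         = 0.02662439 / 0.68852439 = 0.038669.
  Update: phi_21 = phi_11 - phi_22 phi_11 = -0.5581 - (0.038669)(-0.5581) = -0.536519.
Step k = 3:
  phi_33 = [rho(3) - phi_21 rho(2) - phi_22 rho(1)] / [1 - phi_21 rho(1) - phi_22 rho(2)]
    numerator   = -0.3192 - (-0.536519)(0.3381) - (0.038669)(-0.5581) = -0.1162219
    denominator = 1 - (-0.536519)(-0.5581) - (0.038669)(0.3381) = 0.68749486
  phi_33 = -0.1162219 / 0.68749486 = -0.1691.
Therefore phi_{33} = -0.1691.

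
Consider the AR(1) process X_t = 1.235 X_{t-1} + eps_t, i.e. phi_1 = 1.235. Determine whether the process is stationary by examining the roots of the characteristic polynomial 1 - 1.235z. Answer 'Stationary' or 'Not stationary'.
\text{Not stationary}

The AR(p) characteristic polynomial is P(z) = 1 - 1.235z.
Stationarity requires all roots to lie outside the unit circle, i.e. |z| > 1 for every root.
This is linear in z: 1 + (-1.235) z = 0  =>  z = -1/(-1.235) = 0.809717,  |z| = 0.809717.
Moduli of all roots: 0.8097.
All moduli strictly greater than 1? No.
Verdict: Not stationary.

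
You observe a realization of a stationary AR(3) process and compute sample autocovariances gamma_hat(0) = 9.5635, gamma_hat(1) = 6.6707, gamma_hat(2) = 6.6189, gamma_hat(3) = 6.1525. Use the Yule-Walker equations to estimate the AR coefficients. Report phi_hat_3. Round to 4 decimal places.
\hat\phi_{3} = 0.1730

The Yule-Walker equations for an AR(p) process read, in matrix form,
  Gamma_p phi = r_p,   with   (Gamma_p)_{ij} = gamma(|i - j|),
                       (r_p)_i = gamma(i),   i,j = 1..p.
Substitute the sample gammas (Toeplitz matrix and right-hand side of size 3):
  Gamma_p = [[9.5635, 6.6707, 6.6189], [6.6707, 9.5635, 6.6707], [6.6189, 6.6707, 9.5635]]
  r_p     = [6.6707, 6.6189, 6.1525]
Written out (R1..R3):
  (R1) 9.5635 phi_1 + 6.6707 phi_2 + 6.6189 phi_3 = 6.6707
  (R2) 6.6707 phi_1 + 9.5635 phi_2 + 6.6707 phi_3 = 6.6189
  (R3) 6.6189 phi_1 + 6.6707 phi_2 + 9.5635 phi_3 = 6.1525
Gaussian elimination:
  R2 <- R2 - (6.6707/9.5635) R1 = R2 - (0.697517) R1:  4.910576 phi_2 + 2.053907 phi_3 = 1.965976
  R3 <- R3 - (6.6189/9.5635) R1 = R3 - (0.6921) R1:  2.053907 phi_2 + 4.982558 phi_3 = 1.535707
  R3 <- R3 - (2.053907/4.910576) R2 = R3 - (0.418262) R2:  4.123487 phi_3 = 0.713414
Back-substitution:
  phi_hat_3 = 0.713414 / 4.123487 = 0.173012
  phi_hat_2 = (1.965976 - (2.053907)(0.173012)) / 4.910576 = 0.327991
  phi_hat_1 = (6.6707 - (6.6707)(0.327991) - (6.6189)(0.173012)) / 9.5635 = 0.348996
So phi_hat = [0.3490, 0.3280, 0.1730].
Therefore phi_hat_3 = 0.1730.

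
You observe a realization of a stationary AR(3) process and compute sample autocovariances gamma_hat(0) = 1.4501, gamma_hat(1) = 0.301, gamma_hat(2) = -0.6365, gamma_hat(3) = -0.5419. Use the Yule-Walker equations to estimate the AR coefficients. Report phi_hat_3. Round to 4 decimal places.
\hat\phi_{3} = -0.1850

The Yule-Walker equations for an AR(p) process read, in matrix form,
  Gamma_p phi = r_p,   with   (Gamma_p)_{ij} = gamma(|i - j|),
                       (r_p)_i = gamma(i),   i,j = 1..p.
Substitute the sample gammas (Toeplitz matrix and right-hand side of size 3):
  Gamma_p = [[1.4501, 0.301, -0.6365], [0.301, 1.4501, 0.301], [-0.6365, 0.301, 1.4501]]
  r_p     = [0.301, -0.6365, -0.5419]
Written out (R1..R3):
  (R1) 1.4501 phi_1 + 0.301 phi_2 - 0.6365 phi_3 = 0.301
  (R2) 0.301 phi_1 + 1.4501 phi_2 + 0.301 phi_3 = -0.6365
  (R3) -0.6365 phi_1 + 0.301 phi_2 + 1.4501 phi_3 = -0.5419
Gaussian elimination:
  R2 <- R2 - (0.301/1.4501) R1 = R2 - (0.207572) R1:  1.387621 phi_2 + 0.43312 phi_3 = -0.698979
  R3 <- R3 - (-0.6365/1.4501) R1 = R3 - (-0.438935) R1:  0.43312 phi_2 + 1.170718 phi_3 = -0.40978
  R3 <- R3 - (0.43312/1.387621) R2 = R3 - (0.312131) R2:  1.035528 phi_3 = -0.191607
Back-substitution:
  phi_hat_3 = -0.191607 / 1.035528 = -0.185034
  phi_hat_2 = (-0.698979 - (0.43312)(-0.185034)) / 1.387621 = -0.44597
  phi_hat_1 = (0.301 - (0.301)(-0.44597) - (-0.6365)(-0.185034)) / 1.4501 = 0.218925
So phi_hat = [0.2189, -0.4460, -0.1850].
Therefore phi_hat_3 = -0.1850.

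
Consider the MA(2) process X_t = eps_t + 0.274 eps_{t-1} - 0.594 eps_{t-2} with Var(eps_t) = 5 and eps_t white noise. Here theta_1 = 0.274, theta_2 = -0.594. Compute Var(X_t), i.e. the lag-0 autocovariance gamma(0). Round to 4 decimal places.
\gamma(0) = 7.1396

For an MA(q) process X_t = eps_t + sum_i theta_i eps_{t-i} with
Var(eps_t) = sigma^2, the variance is
  gamma(0) = sigma^2 * (1 + sum_i theta_i^2).
  sum_i theta_i^2 = (0.274)^2 + (-0.594)^2 = 0.075076 + 0.352836 = 0.427912.
  gamma(0) = 5 * (1 + 0.427912) = 5 * 1.427912 = 7.13956, which rounds to 7.1396.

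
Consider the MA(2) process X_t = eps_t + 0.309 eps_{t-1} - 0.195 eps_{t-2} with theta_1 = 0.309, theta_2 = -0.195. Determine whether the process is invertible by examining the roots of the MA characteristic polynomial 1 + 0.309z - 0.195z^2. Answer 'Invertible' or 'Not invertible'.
\text{Invertible}

The MA(q) characteristic polynomial is P(z) = 1 + 0.309z - 0.195z^2.
Invertibility requires all roots to lie outside the unit circle, i.e. |z| > 1 for every root.
Set 1 + (0.309) z + (-0.195) z^2 = 0, i.e. a z^2 + b z + c = 0 with a = -0.195, b = 0.309, c = 1.
Discriminant D = b^2 - 4ac = (0.309)^2 - 4*(-0.195)*1 = 0.095481 - (-0.78) = 0.875481.
D >= 0, so the roots are real: z = (-b +/- sqrt(D)) / (2a) = (-0.309 +/- 0.935671) / (-0.39).
  z_1 = (-0.309 + 0.935671) / (-0.39) = -1.6068,   |z_1| = 1.6068.
  z_2 = (-0.309 - 0.935671) / (-0.39) = 3.1915,   |z_2| = 3.1915.
Moduli of all roots: 1.6068, 3.1915.
All moduli strictly greater than 1? Yes.
Verdict: Invertible.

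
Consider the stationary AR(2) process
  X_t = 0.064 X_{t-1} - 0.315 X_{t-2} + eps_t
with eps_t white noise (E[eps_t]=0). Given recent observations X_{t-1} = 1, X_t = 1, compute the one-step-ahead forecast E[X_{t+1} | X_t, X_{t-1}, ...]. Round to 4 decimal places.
E[X_{t+1} \mid \mathcal F_t] = -0.2510

For an AR(p) model X_t = c + sum_i phi_i X_{t-i} + eps_t, the
one-step-ahead conditional mean is
  E[X_{t+1} | X_t, ...] = c + sum_i phi_i X_{t+1-i}.
Substitute known values:
  E[X_{t+1} | ...] = (0.064) * (1) + (-0.315) * (1)
                   = -0.2510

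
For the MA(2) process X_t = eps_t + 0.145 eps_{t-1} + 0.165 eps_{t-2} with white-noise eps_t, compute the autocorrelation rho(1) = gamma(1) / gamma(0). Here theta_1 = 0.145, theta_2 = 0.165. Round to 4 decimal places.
\rho(1) = 0.1611

For an MA(q) process with theta_0 = 1, the autocovariance is
  gamma(k) = sigma^2 * sum_{i=0..q-k} theta_i * theta_{i+k},
and rho(k) = gamma(k) / gamma(0). Sigma^2 cancels.
  numerator   = (1)*(0.145) + (0.145)*(0.165) = 0.168925.
  denominator = (1)^2 + (0.145)^2 + (0.165)^2 = 1.04825.
  rho(1) = 0.168925 / 1.04825 = 0.1611.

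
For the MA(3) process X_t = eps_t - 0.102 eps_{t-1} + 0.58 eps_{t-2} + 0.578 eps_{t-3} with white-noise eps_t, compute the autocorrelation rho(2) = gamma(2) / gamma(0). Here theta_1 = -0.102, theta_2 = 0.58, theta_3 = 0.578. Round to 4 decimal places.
\rho(2) = 0.3100

For an MA(q) process with theta_0 = 1, the autocovariance is
  gamma(k) = sigma^2 * sum_{i=0..q-k} theta_i * theta_{i+k},
and rho(k) = gamma(k) / gamma(0). Sigma^2 cancels.
  numerator   = (1)*(0.58) + (-0.102)*(0.578) = 0.521044.
  denominator = (1)^2 + (-0.102)^2 + (0.58)^2 + (0.578)^2 = 1.680888.
  rho(2) = 0.521044 / 1.680888 = 0.3100.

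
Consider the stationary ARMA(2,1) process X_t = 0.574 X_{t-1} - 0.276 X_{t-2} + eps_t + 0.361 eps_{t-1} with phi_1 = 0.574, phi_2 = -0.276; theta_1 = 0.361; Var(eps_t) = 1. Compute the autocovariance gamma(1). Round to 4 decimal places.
\gamma(1) = 1.1712

Multiply the model equation by X_{t-k} and take expectations. With theta_0 = psi_0 = 1 and psi_j the MA(infinity) weights, this gives
  gamma(k) - sum_i phi_i gamma(k-i) = c_k,
  c_k = sigma^2 * sum_{j=k..q} theta_j psi_{j-k}   (c_k = 0 for k > q),
using gamma(-m) = gamma(m).
psi-weights needed (psi_j = theta_j + sum_i phi_i psi_{j-i}):
  psi_1 = theta_1 + phi_1 = 0.361 + (0.574) = 0.935
Right-hand sides:
  c_0 = sigma^2 (1 + theta_1 psi_1) = 1 * (1 + (0.361)(0.935)) = 1 * 1.337535 = 1.337535
  c_1 = sigma^2 theta_1 = 1 * (0.361) = 0.361
  c_2 = 0
Equations for k = 0, 1, 2 (AR order 2, c_2 = 0):
  (E0) gamma(0) = phi_1 gamma(1) + phi_2 gamma(2) + c_0
  (E1) gamma(1) = phi_1 gamma(0) + phi_2 gamma(1) + c_1
  (E2) gamma(2) = phi_1 gamma(1) + phi_2 gamma(0)
From (E1): gamma(1) = A gamma(0) + B with
  A = phi_1 / (1 - phi_2) = 0.574 / 1.276 = 0.449843,   B = c_1 / (1 - phi_2) = 0.361 / 1.276 = 0.282915.
Insert (E2) into (E0): gamma(0) (1 - phi_2^2) = phi_1 (1 + phi_2) gamma(1) + c_0.
  phi_1 (1 + phi_2) = (0.574)(0.724) = 0.415576,   1 - phi_2^2 = 0.923824.
Replace gamma(1) by A gamma(0) + B and collect gamma(0):
  gamma(0) [0.923824 - (0.415576)(0.449843)] = (0.415576)(0.282915) + 1.337535
  gamma(0) * 0.73688 = 1.455108
  gamma(0) = 1.455108 / 0.73688 = 1.974688.
  gamma(1) = A gamma(0) + B = (0.449843)(1.974688) + (0.282915) = 1.171215.
Therefore gamma(1) = 1.1712 (to 4 decimal places).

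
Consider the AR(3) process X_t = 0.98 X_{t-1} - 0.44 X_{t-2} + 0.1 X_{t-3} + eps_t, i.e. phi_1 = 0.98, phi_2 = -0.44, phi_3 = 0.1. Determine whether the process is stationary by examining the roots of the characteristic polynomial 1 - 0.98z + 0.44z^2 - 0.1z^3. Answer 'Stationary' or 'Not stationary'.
\text{Stationary}

The AR(p) characteristic polynomial is P(z) = 1 - 0.98z + 0.44z^2 - 0.1z^3.
Stationarity requires all roots to lie outside the unit circle, i.e. |z| > 1 for every root.
Degree 3: look for a simple real root z0 first, then factor out (1 - z/z0) and solve the remaining quadratic.
Testing z0 = 2: P(2) = 1 + (-0.98)(2) + (0.44)(2)^2 + (-0.1)(2)^3
  = 1 + (-1.96) + (1.76) + (-0.8) = 0.  So z_0 = 2 is a root, |z_0| = 2.
Divide out the factor (1 - 0.5 z) = (1 - z/z0) (since 1/z0 = 0.5):
  P(z) = (1 - 0.5 z)(1 + (-0.48) z + (0.2) z^2)
  [check: z-coef -0.48 - (0.5) = -0.98; z^2-coef 0.2 - (0.5)(-0.48) = 0.44; z^3-coef -(0.5)(0.2) = -0.1.]
Remaining roots from the quadratic factor 1 + (-0.48) z + (0.2) z^2:
  Set 1 + (-0.48) z + (0.2) z^2 = 0, i.e. a z^2 + b z + c = 0 with a = 0.2, b = -0.48, c = 1.
  Discriminant D = b^2 - 4ac = (-0.48)^2 - 4*(0.2)*1 = 0.2304 - (0.8) = -0.5696.
  D < 0, so the roots are the complex-conjugate pair z = (-b +/- i sqrt(-D)) / (2a) = 1.2 +/- 1.8868i.
  For a conjugate pair |z|^2 = z * conj(z) = (product of roots) = c/a = 1/(0.2) = 5, so |z| = sqrt(5) = 2.2361 for both roots.
Moduli of all roots: 2.0000, 2.2361, 2.2361.
All moduli strictly greater than 1? Yes.
Verdict: Stationary.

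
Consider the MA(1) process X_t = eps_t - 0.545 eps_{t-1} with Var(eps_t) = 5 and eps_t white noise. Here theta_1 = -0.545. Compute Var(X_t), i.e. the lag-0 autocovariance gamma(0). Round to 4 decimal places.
\gamma(0) = 6.4851

For an MA(q) process X_t = eps_t + sum_i theta_i eps_{t-i} with
Var(eps_t) = sigma^2, the variance is
  gamma(0) = sigma^2 * (1 + sum_i theta_i^2).
  sum_i theta_i^2 = (-0.545)^2 = 0.297025.
  gamma(0) = 5 * (1 + 0.297025) = 5 * 1.297025 = 6.485125, which rounds to 6.4851.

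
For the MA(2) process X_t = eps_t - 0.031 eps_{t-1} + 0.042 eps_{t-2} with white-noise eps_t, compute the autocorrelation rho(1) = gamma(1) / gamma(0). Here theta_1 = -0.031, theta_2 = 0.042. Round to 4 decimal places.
\rho(1) = -0.0322

For an MA(q) process with theta_0 = 1, the autocovariance is
  gamma(k) = sigma^2 * sum_{i=0..q-k} theta_i * theta_{i+k},
and rho(k) = gamma(k) / gamma(0). Sigma^2 cancels.
  numerator   = (1)*(-0.031) + (-0.031)*(0.042) = -0.032302.
  denominator = (1)^2 + (-0.031)^2 + (0.042)^2 = 1.002725.
  rho(1) = -0.032302 / 1.002725 = -0.0322.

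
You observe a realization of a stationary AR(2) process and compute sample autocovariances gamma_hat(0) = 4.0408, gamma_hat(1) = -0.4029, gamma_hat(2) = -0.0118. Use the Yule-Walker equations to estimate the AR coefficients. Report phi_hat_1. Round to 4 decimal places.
\hat\phi_{1} = -0.1010

The Yule-Walker equations for an AR(p) process read, in matrix form,
  Gamma_p phi = r_p,   with   (Gamma_p)_{ij} = gamma(|i - j|),
                       (r_p)_i = gamma(i),   i,j = 1..p.
Substitute the sample gammas (Toeplitz matrix and right-hand side of size 2):
  Gamma_p = [[4.0408, -0.4029], [-0.4029, 4.0408]]
  r_p     = [-0.4029, -0.0118]
Written out:
  4.0408 phi_1 - 0.4029 phi_2 = -0.4029
  -0.4029 phi_1 + 4.0408 phi_2 = -0.0118
Solve by Cramer's rule:
  det = gamma(0)^2 - gamma(1)^2 = (4.0408)^2 - (-0.4029)^2 = 16.32806464 - 0.16232841 = 16.16573623
  phi_hat_1 = [gamma(1) gamma(0) - gamma(1) gamma(2)] / det = [(-0.4029)(4.0408) - (-0.4029)(-0.0118)] / 16.16573623 = -1.63279254 / 16.16573623 = -0.101
  phi_hat_2 = [gamma(0) gamma(2) - gamma(1)^2] / det = [(4.0408)(-0.0118) - (-0.4029)^2] / 16.16573623 = -0.21000985 / 16.16573623 = -0.013
So phi_hat = [-0.1010, -0.0130].
Therefore phi_hat_1 = -0.1010.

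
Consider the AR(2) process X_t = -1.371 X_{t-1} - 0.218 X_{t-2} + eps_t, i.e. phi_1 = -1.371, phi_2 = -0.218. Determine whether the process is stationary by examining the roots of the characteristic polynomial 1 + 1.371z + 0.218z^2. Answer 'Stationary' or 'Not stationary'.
\text{Not stationary}

The AR(p) characteristic polynomial is P(z) = 1 + 1.371z + 0.218z^2.
Stationarity requires all roots to lie outside the unit circle, i.e. |z| > 1 for every root.
Set 1 + (1.371) z + (0.218) z^2 = 0, i.e. a z^2 + b z + c = 0 with a = 0.218, b = 1.371, c = 1.
Discriminant D = b^2 - 4ac = (1.371)^2 - 4*(0.218)*1 = 1.879641 - (0.872) = 1.007641.
D >= 0, so the roots are real: z = (-b +/- sqrt(D)) / (2a) = (-1.371 +/- 1.003813) / (0.436).
  z_1 = (-1.371 + 1.003813) / (0.436) = -0.8422,   |z_1| = 0.8422.
  z_2 = (-1.371 - 1.003813) / (0.436) = -5.4468,   |z_2| = 5.4468.
Moduli of all roots: 0.8422, 5.4468.
All moduli strictly greater than 1? No.
Verdict: Not stationary.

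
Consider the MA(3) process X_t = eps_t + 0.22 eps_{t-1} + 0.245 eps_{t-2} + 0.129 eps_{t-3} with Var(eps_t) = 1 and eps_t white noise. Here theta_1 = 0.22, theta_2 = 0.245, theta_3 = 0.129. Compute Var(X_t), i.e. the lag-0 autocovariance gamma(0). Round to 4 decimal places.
\gamma(0) = 1.1251

For an MA(q) process X_t = eps_t + sum_i theta_i eps_{t-i} with
Var(eps_t) = sigma^2, the variance is
  gamma(0) = sigma^2 * (1 + sum_i theta_i^2).
  sum_i theta_i^2 = (0.22)^2 + (0.245)^2 + (0.129)^2 = 0.0484 + 0.060025 + 0.016641 = 0.125066.
  gamma(0) = 1 * (1 + 0.125066) = 1 * 1.125066 = 1.125066, which rounds to 1.1251.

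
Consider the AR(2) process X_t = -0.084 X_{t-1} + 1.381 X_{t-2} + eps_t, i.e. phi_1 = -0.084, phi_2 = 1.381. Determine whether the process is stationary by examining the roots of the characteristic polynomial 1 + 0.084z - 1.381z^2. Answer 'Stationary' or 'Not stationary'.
\text{Not stationary}

The AR(p) characteristic polynomial is P(z) = 1 + 0.084z - 1.381z^2.
Stationarity requires all roots to lie outside the unit circle, i.e. |z| > 1 for every root.
Set 1 + (0.084) z + (-1.381) z^2 = 0, i.e. a z^2 + b z + c = 0 with a = -1.381, b = 0.084, c = 1.
Discriminant D = b^2 - 4ac = (0.084)^2 - 4*(-1.381)*1 = 0.007056 - (-5.524) = 5.531056.
D >= 0, so the roots are real: z = (-b +/- sqrt(D)) / (2a) = (-0.084 +/- 2.35182) / (-2.762).
  z_1 = (-0.084 + 2.35182) / (-2.762) = -0.8211,   |z_1| = 0.8211.
  z_2 = (-0.084 - 2.35182) / (-2.762) = 0.8819,   |z_2| = 0.8819.
Moduli of all roots: 0.8211, 0.8819.
All moduli strictly greater than 1? No.
Verdict: Not stationary.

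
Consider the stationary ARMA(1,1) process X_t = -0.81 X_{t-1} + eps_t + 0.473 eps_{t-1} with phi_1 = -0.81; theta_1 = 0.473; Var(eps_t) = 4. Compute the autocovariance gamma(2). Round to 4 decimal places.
\gamma(2) = 1.9586

Multiply the model equation by X_{t-k} and take expectations. With theta_0 = psi_0 = 1 and psi_j the MA(infinity) weights, this gives
  gamma(k) - sum_i phi_i gamma(k-i) = c_k,
  c_k = sigma^2 * sum_{j=k..q} theta_j psi_{j-k}   (c_k = 0 for k > q),
using gamma(-m) = gamma(m).
psi-weights needed (psi_j = theta_j + sum_i phi_i psi_{j-i}):
  psi_1 = theta_1 + phi_1 = 0.473 + (-0.81) = -0.337
Right-hand sides:
  c_0 = sigma^2 (1 + theta_1 psi_1) = 4 * (1 + (0.473)(-0.337)) = 4 * 0.840599 = 3.362396
  c_1 = sigma^2 theta_1 = 4 * (0.473) = 1.892
  c_2 = 0
Equations for k = 0 and k = 1 (AR order 1):
  gamma(0) = phi_1 gamma(1) + c_0
  gamma(1) = phi_1 gamma(0) + c_1
Substituting the second into the first: gamma(0) (1 - phi_1^2) = c_0 + phi_1 c_1, so
  gamma(0) = (c_0 + phi_1 c_1) / (1 - phi_1^2) = (3.362396 + (-0.81)(1.892)) / (1 - (-0.81)^2) = 1.829876 / 0.3439 = 5.320954.
  gamma(1) = phi_1 gamma(0) + c_1 = (-0.81)(5.320954) + (1.892) = -2.417973.
For k = 2 (> q): gamma(2) = phi_1 gamma(1) = (-0.81)(-2.417973) = 1.958558.
Therefore gamma(2) = 1.9586 (to 4 decimal places).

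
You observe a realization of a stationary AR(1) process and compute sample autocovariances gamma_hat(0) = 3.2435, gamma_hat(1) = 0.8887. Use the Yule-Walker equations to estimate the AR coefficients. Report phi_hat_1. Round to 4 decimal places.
\hat\phi_{1} = 0.2740

The Yule-Walker equations for an AR(p) process read, in matrix form,
  Gamma_p phi = r_p,   with   (Gamma_p)_{ij} = gamma(|i - j|),
                       (r_p)_i = gamma(i),   i,j = 1..p.
Substitute the sample gammas (Toeplitz matrix and right-hand side of size 1):
  Gamma_p = [[3.2435]]
  r_p     = [0.8887]
With p = 1 this is the single equation gamma(0) phi_1 = gamma(1):
  phi_hat_1 = gamma(1) / gamma(0) = 0.8887 / 3.2435 = 0.2740.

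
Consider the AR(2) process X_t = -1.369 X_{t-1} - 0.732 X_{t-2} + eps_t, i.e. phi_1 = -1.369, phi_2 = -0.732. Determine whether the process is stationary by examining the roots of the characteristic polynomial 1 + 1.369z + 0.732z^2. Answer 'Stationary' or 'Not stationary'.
\text{Stationary}

The AR(p) characteristic polynomial is P(z) = 1 + 1.369z + 0.732z^2.
Stationarity requires all roots to lie outside the unit circle, i.e. |z| > 1 for every root.
Set 1 + (1.369) z + (0.732) z^2 = 0, i.e. a z^2 + b z + c = 0 with a = 0.732, b = 1.369, c = 1.
Discriminant D = b^2 - 4ac = (1.369)^2 - 4*(0.732)*1 = 1.874161 - (2.928) = -1.053839.
D < 0, so the roots are the complex-conjugate pair z = (-b +/- i sqrt(-D)) / (2a) = -0.9351 +/- 0.7012i.
For a conjugate pair |z|^2 = z * conj(z) = (product of roots) = c/a = 1/(0.732) = 1.36612, so |z| = sqrt(1.36612) = 1.1688 for both roots.
Moduli of all roots: 1.1688, 1.1688.
All moduli strictly greater than 1? Yes.
Verdict: Stationary.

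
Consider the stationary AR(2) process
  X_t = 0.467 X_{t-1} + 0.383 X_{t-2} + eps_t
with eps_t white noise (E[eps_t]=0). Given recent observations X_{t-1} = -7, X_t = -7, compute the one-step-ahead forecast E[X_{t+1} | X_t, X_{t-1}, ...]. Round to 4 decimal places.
E[X_{t+1} \mid \mathcal F_t] = -5.9500

For an AR(p) model X_t = c + sum_i phi_i X_{t-i} + eps_t, the
one-step-ahead conditional mean is
  E[X_{t+1} | X_t, ...] = c + sum_i phi_i X_{t+1-i}.
Substitute known values:
  E[X_{t+1} | ...] = (0.467) * (-7) + (0.383) * (-7)
                   = -5.9500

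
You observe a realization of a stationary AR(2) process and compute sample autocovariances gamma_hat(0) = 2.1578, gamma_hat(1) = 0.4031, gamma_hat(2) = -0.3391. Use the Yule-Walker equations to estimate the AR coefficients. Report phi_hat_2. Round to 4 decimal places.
\hat\phi_{2} = -0.1990

The Yule-Walker equations for an AR(p) process read, in matrix form,
  Gamma_p phi = r_p,   with   (Gamma_p)_{ij} = gamma(|i - j|),
                       (r_p)_i = gamma(i),   i,j = 1..p.
Substitute the sample gammas (Toeplitz matrix and right-hand side of size 2):
  Gamma_p = [[2.1578, 0.4031], [0.4031, 2.1578]]
  r_p     = [0.4031, -0.3391]
Written out:
  2.1578 phi_1 + 0.4031 phi_2 = 0.4031
  0.4031 phi_1 + 2.1578 phi_2 = -0.3391
Solve by Cramer's rule:
  det = gamma(0)^2 - gamma(1)^2 = (2.1578)^2 - (0.4031)^2 = 4.65610084 - 0.16248961 = 4.49361123
  phi_hat_1 = [gamma(1) gamma(0) - gamma(1) gamma(2)] / det = [(0.4031)(2.1578) - (0.4031)(-0.3391)] / 4.49361123 = 1.00650039 / 4.49361123 = 0.224
  phi_hat_2 = [gamma(0) gamma(2) - gamma(1)^2] / det = [(2.1578)(-0.3391) - (0.4031)^2] / 4.49361123 = -0.89419959 / 4.49361123 = -0.199
So phi_hat = [0.2240, -0.1990].
Therefore phi_hat_2 = -0.1990.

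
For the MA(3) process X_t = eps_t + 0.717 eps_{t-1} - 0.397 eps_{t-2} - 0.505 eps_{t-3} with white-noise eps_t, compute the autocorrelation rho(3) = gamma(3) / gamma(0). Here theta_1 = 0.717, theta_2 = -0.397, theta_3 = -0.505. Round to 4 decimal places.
\rho(3) = -0.2621

For an MA(q) process with theta_0 = 1, the autocovariance is
  gamma(k) = sigma^2 * sum_{i=0..q-k} theta_i * theta_{i+k},
and rho(k) = gamma(k) / gamma(0). Sigma^2 cancels.
  numerator   = (1)*(-0.505) = -0.505.
  denominator = (1)^2 + (0.717)^2 + (-0.397)^2 + (-0.505)^2 = 1.926723.
  rho(3) = -0.505 / 1.926723 = -0.2621.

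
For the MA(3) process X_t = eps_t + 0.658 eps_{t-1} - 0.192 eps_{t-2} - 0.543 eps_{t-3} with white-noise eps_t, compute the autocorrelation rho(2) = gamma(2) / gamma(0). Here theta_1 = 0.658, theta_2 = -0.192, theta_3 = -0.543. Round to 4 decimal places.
\rho(2) = -0.3113

For an MA(q) process with theta_0 = 1, the autocovariance is
  gamma(k) = sigma^2 * sum_{i=0..q-k} theta_i * theta_{i+k},
and rho(k) = gamma(k) / gamma(0). Sigma^2 cancels.
  numerator   = (1)*(-0.192) + (0.658)*(-0.543) = -0.549294.
  denominator = (1)^2 + (0.658)^2 + (-0.192)^2 + (-0.543)^2 = 1.764677.
  rho(2) = -0.549294 / 1.764677 = -0.3113.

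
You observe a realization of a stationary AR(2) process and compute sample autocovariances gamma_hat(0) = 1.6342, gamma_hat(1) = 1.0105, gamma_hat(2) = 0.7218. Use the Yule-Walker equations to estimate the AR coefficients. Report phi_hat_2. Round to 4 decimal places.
\hat\phi_{2} = 0.0961

The Yule-Walker equations for an AR(p) process read, in matrix form,
  Gamma_p phi = r_p,   with   (Gamma_p)_{ij} = gamma(|i - j|),
                       (r_p)_i = gamma(i),   i,j = 1..p.
Substitute the sample gammas (Toeplitz matrix and right-hand side of size 2):
  Gamma_p = [[1.6342, 1.0105], [1.0105, 1.6342]]
  r_p     = [1.0105, 0.7218]
Written out:
  1.6342 phi_1 + 1.0105 phi_2 = 1.0105
  1.0105 phi_1 + 1.6342 phi_2 = 0.7218
Solve by Cramer's rule:
  det = gamma(0)^2 - gamma(1)^2 = (1.6342)^2 - (1.0105)^2 = 2.67060964 - 1.02111025 = 1.64949939
  phi_hat_1 = [gamma(1) gamma(0) - gamma(1) gamma(2)] / det = [(1.0105)(1.6342) - (1.0105)(0.7218)] / 1.64949939 = 0.9219802 / 1.64949939 = 0.5589
  phi_hat_2 = [gamma(0) gamma(2) - gamma(1)^2] / det = [(1.6342)(0.7218) - (1.0105)^2] / 1.64949939 = 0.15845531 / 1.64949939 = 0.0961
So phi_hat = [0.5589, 0.0961].
Therefore phi_hat_2 = 0.0961.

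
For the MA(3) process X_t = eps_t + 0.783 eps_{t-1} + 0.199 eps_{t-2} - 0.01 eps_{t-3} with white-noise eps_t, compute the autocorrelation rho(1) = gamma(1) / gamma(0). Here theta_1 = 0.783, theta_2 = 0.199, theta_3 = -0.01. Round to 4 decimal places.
\rho(1) = 0.5668

For an MA(q) process with theta_0 = 1, the autocovariance is
  gamma(k) = sigma^2 * sum_{i=0..q-k} theta_i * theta_{i+k},
and rho(k) = gamma(k) / gamma(0). Sigma^2 cancels.
  numerator   = (1)*(0.783) + (0.783)*(0.199) + (0.199)*(-0.01) = 0.936827.
  denominator = (1)^2 + (0.783)^2 + (0.199)^2 + (-0.01)^2 = 1.65279.
  rho(1) = 0.936827 / 1.65279 = 0.5668.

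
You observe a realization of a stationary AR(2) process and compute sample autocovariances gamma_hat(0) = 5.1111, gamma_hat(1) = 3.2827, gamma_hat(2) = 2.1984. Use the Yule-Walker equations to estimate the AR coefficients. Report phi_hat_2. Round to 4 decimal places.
\hat\phi_{2} = 0.0300

The Yule-Walker equations for an AR(p) process read, in matrix form,
  Gamma_p phi = r_p,   with   (Gamma_p)_{ij} = gamma(|i - j|),
                       (r_p)_i = gamma(i),   i,j = 1..p.
Substitute the sample gammas (Toeplitz matrix and right-hand side of size 2):
  Gamma_p = [[5.1111, 3.2827], [3.2827, 5.1111]]
  r_p     = [3.2827, 2.1984]
Written out:
  5.1111 phi_1 + 3.2827 phi_2 = 3.2827
  3.2827 phi_1 + 5.1111 phi_2 = 2.1984
Solve by Cramer's rule:
  det = gamma(0)^2 - gamma(1)^2 = (5.1111)^2 - (3.2827)^2 = 26.12334321 - 10.77611929 = 15.34722392
  phi_hat_1 = [gamma(1) gamma(0) - gamma(1) gamma(2)] / det = [(3.2827)(5.1111) - (3.2827)(2.1984)] / 15.34722392 = 9.56152029 / 15.34722392 = 0.623
  phi_hat_2 = [gamma(0) gamma(2) - gamma(1)^2] / det = [(5.1111)(2.1984) - (3.2827)^2] / 15.34722392 = 0.46012295 / 15.34722392 = 0.03
So phi_hat = [0.6230, 0.0300].
Therefore phi_hat_2 = 0.0300.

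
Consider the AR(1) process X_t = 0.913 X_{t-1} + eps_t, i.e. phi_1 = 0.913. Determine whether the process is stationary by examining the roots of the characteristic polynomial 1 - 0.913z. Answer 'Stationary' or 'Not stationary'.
\text{Stationary}

The AR(p) characteristic polynomial is P(z) = 1 - 0.913z.
Stationarity requires all roots to lie outside the unit circle, i.e. |z| > 1 for every root.
This is linear in z: 1 + (-0.913) z = 0  =>  z = -1/(-0.913) = 1.09529,  |z| = 1.09529.
Moduli of all roots: 1.0953.
All moduli strictly greater than 1? Yes.
Verdict: Stationary.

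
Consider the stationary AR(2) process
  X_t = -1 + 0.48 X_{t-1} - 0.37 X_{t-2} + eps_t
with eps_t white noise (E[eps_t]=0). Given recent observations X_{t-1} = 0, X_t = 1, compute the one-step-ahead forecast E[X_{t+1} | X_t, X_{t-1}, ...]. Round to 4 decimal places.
E[X_{t+1} \mid \mathcal F_t] = -0.5200

For an AR(p) model X_t = c + sum_i phi_i X_{t-i} + eps_t, the
one-step-ahead conditional mean is
  E[X_{t+1} | X_t, ...] = c + sum_i phi_i X_{t+1-i}.
Substitute known values:
  E[X_{t+1} | ...] = -1 + (0.48) * (1) + (-0.37) * (0)
                   = -0.5200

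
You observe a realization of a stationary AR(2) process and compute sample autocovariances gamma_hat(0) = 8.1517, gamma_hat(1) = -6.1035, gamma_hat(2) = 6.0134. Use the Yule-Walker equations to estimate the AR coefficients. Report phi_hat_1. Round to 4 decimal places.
\hat\phi_{1} = -0.4470

The Yule-Walker equations for an AR(p) process read, in matrix form,
  Gamma_p phi = r_p,   with   (Gamma_p)_{ij} = gamma(|i - j|),
                       (r_p)_i = gamma(i),   i,j = 1..p.
Substitute the sample gammas (Toeplitz matrix and right-hand side of size 2):
  Gamma_p = [[8.1517, -6.1035], [-6.1035, 8.1517]]
  r_p     = [-6.1035, 6.0134]
Written out:
  8.1517 phi_1 - 6.1035 phi_2 = -6.1035
  -6.1035 phi_1 + 8.1517 phi_2 = 6.0134
Solve by Cramer's rule:
  det = gamma(0)^2 - gamma(1)^2 = (8.1517)^2 - (-6.1035)^2 = 66.45021289 - 37.25271225 = 29.19750064
  phi_hat_1 = [gamma(1) gamma(0) - gamma(1) gamma(2)] / det = [(-6.1035)(8.1517) - (-6.1035)(6.0134)] / 29.19750064 = -13.05111405 / 29.19750064 = -0.447
  phi_hat_2 = [gamma(0) gamma(2) - gamma(1)^2] / det = [(8.1517)(6.0134) - (-6.1035)^2] / 29.19750064 = 11.76672053 / 29.19750064 = 0.403
So phi_hat = [-0.4470, 0.4030].
Therefore phi_hat_1 = -0.4470.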